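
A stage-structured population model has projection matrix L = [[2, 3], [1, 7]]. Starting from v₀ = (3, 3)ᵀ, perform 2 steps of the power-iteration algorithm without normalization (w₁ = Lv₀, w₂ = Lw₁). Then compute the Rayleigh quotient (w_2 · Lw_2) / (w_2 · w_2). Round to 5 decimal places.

w1 = Lv₀ = (2·3 + 3·3; 1·3 + 7·3) = (15, 24)
w2 = Lw1 = (2·15 + 3·24; 1·15 + 7·24) = (102, 183)
Lw2 = (753, 1383)
w2·Lw2 = 102·753 + 183·1383 = 329895; w2·w2 = 102·102 + 183·183 = 43893
λ ≈ 329895/43893 = 7.51589

7.51589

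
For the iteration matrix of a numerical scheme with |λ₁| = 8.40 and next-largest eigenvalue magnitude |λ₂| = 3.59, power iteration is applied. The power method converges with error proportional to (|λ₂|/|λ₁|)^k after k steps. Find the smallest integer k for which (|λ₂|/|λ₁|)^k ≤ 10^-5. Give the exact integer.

|λ₂/λ₁| = 3.59/8.40 = 0.42738
Need k ≥ ln(10^-5) / ln(0.42738) = -11.5129 / -0.8501 ≈ 13.543
Smallest integer k satisfying the bound: 14

14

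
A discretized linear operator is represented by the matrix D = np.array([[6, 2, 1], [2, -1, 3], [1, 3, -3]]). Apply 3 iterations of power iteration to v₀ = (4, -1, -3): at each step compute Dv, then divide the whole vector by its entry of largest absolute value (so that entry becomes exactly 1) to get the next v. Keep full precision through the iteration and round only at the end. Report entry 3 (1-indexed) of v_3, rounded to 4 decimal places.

0.4154

Dv0 = (19.00000, 0.00000, 10.00000); divide by 19.00000 → v1 = (1.00000, 0.00000, 0.52632)
Dv1 = (6.52632, 3.57895, -0.57895); divide by 6.52632 → v2 = (1.00000, 0.54839, -0.08871)
Dv2 = (7.00806, 1.18548, 2.91129); divide by 7.00806 → v3 = (1.00000, 0.16916, 0.41542)
Requested entry of v3: 361/869 = 0.4154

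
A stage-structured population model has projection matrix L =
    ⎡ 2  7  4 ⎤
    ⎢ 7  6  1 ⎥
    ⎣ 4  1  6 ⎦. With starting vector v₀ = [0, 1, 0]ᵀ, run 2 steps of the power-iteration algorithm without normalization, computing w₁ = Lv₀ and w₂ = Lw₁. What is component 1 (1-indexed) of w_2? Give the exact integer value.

60

w1 = Lv₀ = (2·0 + 7·1 + 4·0; 7·0 + 6·1 + 1·0; 4·0 + 1·1 + 6·0) = (7, 6, 1)
w2 = Lw1 = (2·7 + 7·6 + 4·1; 7·7 + 6·6 + 1·1; 4·7 + 1·6 + 6·1) = (60, 86, 40)
The requested component of w2 is 60.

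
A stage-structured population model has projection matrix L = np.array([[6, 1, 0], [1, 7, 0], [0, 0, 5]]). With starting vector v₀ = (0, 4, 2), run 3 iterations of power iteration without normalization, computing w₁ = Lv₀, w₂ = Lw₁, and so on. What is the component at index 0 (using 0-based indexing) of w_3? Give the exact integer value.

w1 = Lv₀ = (6·0 + 1·4 + 0·2; 1·0 + 7·4 + 0·2; 0·0 + 0·4 + 5·2) = (4, 28, 10)
w2 = Lw1 = (6·4 + 1·28 + 0·10; 1·4 + 7·28 + 0·10; 0·4 + 0·28 + 5·10) = (52, 200, 50)
w3 = Lw2 = (512, 1452, 250)
The requested component of w3 is 512.

512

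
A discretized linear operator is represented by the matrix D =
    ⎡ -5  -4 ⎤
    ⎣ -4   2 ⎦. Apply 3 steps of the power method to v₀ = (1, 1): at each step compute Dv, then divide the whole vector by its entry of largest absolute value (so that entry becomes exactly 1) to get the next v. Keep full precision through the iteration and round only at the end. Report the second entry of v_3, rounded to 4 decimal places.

Dv0 = (-9.00000, -2.00000); divide by -9.00000 → v1 = (1.00000, 0.22222)
Dv1 = (-5.88889, -3.55556); divide by -5.88889 → v2 = (1.00000, 0.60377)
Dv2 = (-7.41509, -2.79245); divide by -7.41509 → v3 = (1.00000, 0.37659)
Requested entry of v3: -148/-393 = 0.3766

0.3766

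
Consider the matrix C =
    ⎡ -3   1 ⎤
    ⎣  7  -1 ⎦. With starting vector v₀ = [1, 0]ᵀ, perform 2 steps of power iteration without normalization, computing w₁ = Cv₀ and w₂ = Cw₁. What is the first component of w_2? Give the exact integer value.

w1 = Cv₀ = (-3, 7)
w2 = Cw1 = (16, -28)
The requested component of w2 is 16.

16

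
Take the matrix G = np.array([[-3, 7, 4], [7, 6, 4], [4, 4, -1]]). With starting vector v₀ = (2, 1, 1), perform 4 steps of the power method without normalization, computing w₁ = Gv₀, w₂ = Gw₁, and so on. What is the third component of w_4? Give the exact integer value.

w1 = Gv₀ = (5, 24, 11)
w2 = Gw1 = (197, 223, 105)
w3 = Gw2 = (1390, 3137, 1575)
w4 = Gw3 = (24089, 34852, 16533)
The requested component of w4 is 16533.

16533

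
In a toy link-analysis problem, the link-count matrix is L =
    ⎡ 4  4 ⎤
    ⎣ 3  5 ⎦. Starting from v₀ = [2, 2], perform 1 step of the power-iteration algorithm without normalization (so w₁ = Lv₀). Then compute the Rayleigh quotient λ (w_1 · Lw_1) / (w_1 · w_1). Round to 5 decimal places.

w1 = Lv₀ = (4·2 + 4·2; 3·2 + 5·2) = (16, 16)
Lw1 = (128, 128)
w1·Lw1 = 16·128 + 16·128 = 4096; w1·w1 = 16·16 + 16·16 = 512
λ ≈ 4096/512 = 8.00000

λ ≈ 8.00000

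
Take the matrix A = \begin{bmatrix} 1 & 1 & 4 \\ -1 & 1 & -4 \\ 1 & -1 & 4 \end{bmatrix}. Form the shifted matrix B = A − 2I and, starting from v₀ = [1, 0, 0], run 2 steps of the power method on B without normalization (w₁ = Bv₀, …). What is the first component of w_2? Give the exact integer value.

B = A − 2I has rows (-1, 1, 4); (-1, -1, -4); (1, -1, 2)
w1 = Bv₀ = ((-1)·1 + 1·0 + 4·0; (-1)·1 + (-1)·0 + (-4)·0; 1·1 + (-1)·0 + 2·0) = (-1, -1, 1)
w2 = Bw1 = ((-1)·(-1) + 1·(-1) + 4·1; (-1)·(-1) + (-1)·(-1) + (-4)·1; 1·(-1) + (-1)·(-1) + 2·1) = (4, -2, 2)
Requested component of w2: 4

4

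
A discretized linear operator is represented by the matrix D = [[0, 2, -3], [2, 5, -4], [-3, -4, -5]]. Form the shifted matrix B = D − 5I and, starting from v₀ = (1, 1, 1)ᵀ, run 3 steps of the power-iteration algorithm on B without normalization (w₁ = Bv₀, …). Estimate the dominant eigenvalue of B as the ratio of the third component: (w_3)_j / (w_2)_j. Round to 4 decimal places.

B = D − 5I has rows (-5, 2, -3); (2, 0, -4); (-3, -4, -10)
w1 = Bv₀ = ((-5)·1 + 2·1 + (-3)·1; 2·1 + 0·1 + (-4)·1; (-3)·1 + (-4)·1 + (-10)·1) = (-6, -2, -17)
w2 = Bw1 = ((-5)·(-6) + 2·(-2) + (-3)·(-17); 2·(-6) + 0·(-2) + (-4)·(-17); (-3)·(-6) + (-4)·(-2) + (-10)·(-17)) = (77, 56, 196)
w3 = Bw2 = (-861, -630, -2415)
Ratio: -2415/196 = -12.3214

-12.3214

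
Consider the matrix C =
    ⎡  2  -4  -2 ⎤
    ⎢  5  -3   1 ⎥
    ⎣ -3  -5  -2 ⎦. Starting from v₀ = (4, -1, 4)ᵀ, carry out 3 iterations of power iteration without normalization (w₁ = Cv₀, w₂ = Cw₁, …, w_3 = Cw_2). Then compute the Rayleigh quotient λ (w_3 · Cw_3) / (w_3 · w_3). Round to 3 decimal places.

w1 = Cv₀ = (4, 27, -15)
w2 = Cw1 = (-70, -76, -117)
w3 = Cw2 = (398, -239, 824)
Cw3 = (104, 3531, -1647)
w3·Cw3 = 398·104 + (-239)·3531 + 824·(-1647) = -2159645; w3·w3 = 398·398 + (-239)·(-239) + 824·824 = 894501
λ ≈ -2159645/894501 = -2.414

λ ≈ -2.414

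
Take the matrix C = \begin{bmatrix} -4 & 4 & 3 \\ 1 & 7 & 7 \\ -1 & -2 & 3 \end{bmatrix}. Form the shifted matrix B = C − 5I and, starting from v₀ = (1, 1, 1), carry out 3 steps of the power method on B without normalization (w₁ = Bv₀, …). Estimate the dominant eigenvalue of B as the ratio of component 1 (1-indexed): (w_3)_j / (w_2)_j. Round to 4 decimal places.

B = C − 5I has rows (-9, 4, 3); (1, 2, 7); (-1, -2, -2)
w1 = Bv₀ = (-2, 10, -5)
w2 = Bw1 = (43, -17, -8)
w3 = Bw2 = (-479, -47, 7)
Ratio: -479/43 = -11.1395

μ ≈ -11.1395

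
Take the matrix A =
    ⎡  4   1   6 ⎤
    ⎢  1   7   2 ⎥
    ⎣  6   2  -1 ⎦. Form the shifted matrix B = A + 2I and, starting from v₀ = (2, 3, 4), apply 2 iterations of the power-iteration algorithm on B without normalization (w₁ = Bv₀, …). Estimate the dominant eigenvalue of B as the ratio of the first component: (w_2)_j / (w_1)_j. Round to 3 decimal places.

μ ≈ 10.333

B = A + 2I has rows (6, 1, 6); (1, 9, 2); (6, 2, 1)
w1 = Bv₀ = (6·2 + 1·3 + 6·4; 1·2 + 9·3 + 2·4; 6·2 + 2·3 + 1·4) = (39, 37, 22)
w2 = Bw1 = (6·39 + 1·37 + 6·22; 1·39 + 9·37 + 2·22; 6·39 + 2·37 + 1·22) = (403, 416, 330)
Ratio: 403/39 = 10.333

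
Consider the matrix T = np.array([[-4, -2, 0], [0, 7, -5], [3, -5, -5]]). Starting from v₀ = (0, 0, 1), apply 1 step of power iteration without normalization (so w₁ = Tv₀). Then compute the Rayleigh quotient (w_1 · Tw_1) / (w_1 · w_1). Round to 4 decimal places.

w1 = Tv₀ = ((-4)·0 + (-2)·0 + 0·1; 0·0 + 7·0 + (-5)·1; 3·0 + (-5)·0 + (-5)·1) = (0, -5, -5)
Tw1 = (10, -10, 50)
w1·Tw1 = 0·10 + (-5)·(-10) + (-5)·50 = -200; w1·w1 = 0·0 + (-5)·(-5) + (-5)·(-5) = 50
λ ≈ -200/50 = -4.0000

λ ≈ -4.0000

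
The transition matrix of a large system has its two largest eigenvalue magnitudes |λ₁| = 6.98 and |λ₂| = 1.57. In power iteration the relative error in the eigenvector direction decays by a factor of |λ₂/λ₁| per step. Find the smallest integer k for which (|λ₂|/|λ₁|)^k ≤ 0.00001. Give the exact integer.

|λ₂/λ₁| = 1.57/6.98 = 0.22493
Need k ≥ ln(0.00001) / ln(0.22493) = -11.5129 / -1.4920 ≈ 7.717
Smallest integer k satisfying the bound: 8

8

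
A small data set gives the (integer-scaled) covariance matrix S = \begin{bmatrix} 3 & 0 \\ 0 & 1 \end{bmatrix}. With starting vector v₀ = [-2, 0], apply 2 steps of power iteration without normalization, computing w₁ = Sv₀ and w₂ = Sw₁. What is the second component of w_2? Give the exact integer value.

0

w1 = Sv₀ = (3·(-2) + 0·0; 0·(-2) + 1·0) = (-6, 0)
w2 = Sw1 = (3·(-6) + 0·0; 0·(-6) + 1·0) = (-18, 0)
The requested component of w2 is 0.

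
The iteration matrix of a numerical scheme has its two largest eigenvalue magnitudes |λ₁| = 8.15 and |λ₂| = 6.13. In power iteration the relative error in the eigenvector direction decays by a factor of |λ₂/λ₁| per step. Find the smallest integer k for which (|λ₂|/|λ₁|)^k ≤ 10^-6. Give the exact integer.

|λ₂/λ₁| = 6.13/8.15 = 0.75215
Need k ≥ ln(10^-6) / ln(0.75215) = -13.8155 / -0.2848 ≈ 48.506
Smallest integer k satisfying the bound: 49

49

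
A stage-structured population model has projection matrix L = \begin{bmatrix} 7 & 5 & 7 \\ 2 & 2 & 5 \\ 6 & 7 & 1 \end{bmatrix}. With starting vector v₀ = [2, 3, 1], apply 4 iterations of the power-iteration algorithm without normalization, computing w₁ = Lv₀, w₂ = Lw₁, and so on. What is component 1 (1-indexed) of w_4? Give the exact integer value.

111388

w1 = Lv₀ = (7·2 + 5·3 + 7·1; 2·2 + 2·3 + 5·1; 6·2 + 7·3 + 1·1) = (36, 15, 34)
w2 = Lw1 = (7·36 + 5·15 + 7·34; 2·36 + 2·15 + 5·34; 6·36 + 7·15 + 1·34) = (565, 272, 355)
w3 = Lw2 = (7800, 3449, 5649)
w4 = Lw3 = (111388, 50743, 76592)
The requested component of w4 is 111388.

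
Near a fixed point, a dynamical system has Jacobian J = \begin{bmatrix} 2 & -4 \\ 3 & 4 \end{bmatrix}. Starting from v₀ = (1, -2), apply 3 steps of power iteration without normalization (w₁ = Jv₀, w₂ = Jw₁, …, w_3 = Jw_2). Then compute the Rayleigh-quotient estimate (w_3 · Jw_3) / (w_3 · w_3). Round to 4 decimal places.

λ ≈ 3.6471

w1 = Jv₀ = (2·1 + (-4)·(-2); 3·1 + 4·(-2)) = (10, -5)
w2 = Jw1 = (2·10 + (-4)·(-5); 3·10 + 4·(-5)) = (40, 10)
w3 = Jw2 = (40, 160)
Jw3 = (-560, 760)
w3·Jw3 = 40·(-560) + 160·760 = 99200; w3·w3 = 40·40 + 160·160 = 27200
λ ≈ 99200/27200 = 3.6471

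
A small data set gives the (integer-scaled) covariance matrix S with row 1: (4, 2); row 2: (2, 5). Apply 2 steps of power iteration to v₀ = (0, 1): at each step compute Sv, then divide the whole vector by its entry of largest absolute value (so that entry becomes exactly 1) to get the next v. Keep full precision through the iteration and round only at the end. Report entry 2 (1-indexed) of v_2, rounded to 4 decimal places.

1.0000

Sv0 = (2.00000, 5.00000); divide by 5.00000 → v1 = (0.40000, 1.00000)
Sv1 = (3.60000, 5.80000); divide by 5.80000 → v2 = (0.62069, 1.00000)
Requested entry of v2: 29/29 = 1.0000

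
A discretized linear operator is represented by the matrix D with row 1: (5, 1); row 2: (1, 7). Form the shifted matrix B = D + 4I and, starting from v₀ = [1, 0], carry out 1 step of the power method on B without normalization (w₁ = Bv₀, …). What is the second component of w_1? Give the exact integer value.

1

B = D + 4I has rows (9, 1); (1, 11)
w1 = Bv₀ = (9·1 + 1·0; 1·1 + 11·0) = (9, 1)
Requested component of w1: 1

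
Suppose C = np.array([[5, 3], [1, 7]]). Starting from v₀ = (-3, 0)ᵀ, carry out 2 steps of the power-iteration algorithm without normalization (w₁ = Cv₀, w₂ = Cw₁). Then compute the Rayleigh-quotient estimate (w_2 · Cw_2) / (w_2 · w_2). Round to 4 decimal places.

w1 = Cv₀ = (5·(-3) + 3·0; 1·(-3) + 7·0) = (-15, -3)
w2 = Cw1 = (5·(-15) + 3·(-3); 1·(-15) + 7·(-3)) = (-84, -36)
Cw2 = (-528, -336)
w2·Cw2 = (-84)·(-528) + (-36)·(-336) = 56448; w2·w2 = (-84)·(-84) + (-36)·(-36) = 8352
λ ≈ 56448/8352 = 6.7586

λ ≈ 6.7586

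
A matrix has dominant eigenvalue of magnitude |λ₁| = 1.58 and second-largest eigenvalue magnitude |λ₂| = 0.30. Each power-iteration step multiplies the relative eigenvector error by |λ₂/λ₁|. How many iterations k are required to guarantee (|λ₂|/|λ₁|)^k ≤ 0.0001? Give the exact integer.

6

|λ₂/λ₁| = 0.30/1.58 = 0.18987
Need k ≥ ln(0.0001) / ln(0.18987) = -9.2103 / -1.6614 ≈ 5.544
Smallest integer k satisfying the bound: 6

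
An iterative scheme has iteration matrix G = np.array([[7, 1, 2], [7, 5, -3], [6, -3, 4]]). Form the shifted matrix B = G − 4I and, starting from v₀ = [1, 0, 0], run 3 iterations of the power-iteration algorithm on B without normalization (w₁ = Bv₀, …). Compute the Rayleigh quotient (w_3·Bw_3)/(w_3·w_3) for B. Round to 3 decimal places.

μ ≈ 1.917

B = G − 4I has rows (3, 1, 2); (7, 1, -3); (6, -3, 0)
w1 = Bv₀ = (3, 7, 6)
w2 = Bw1 = (28, 10, -3)
w3 = Bw2 = (88, 215, 138)
Bw3 = (755, 417, -117)
w3·Bw3 = 139949; w3·w3 = 73013; μ ≈ 139949/73013 = 1.917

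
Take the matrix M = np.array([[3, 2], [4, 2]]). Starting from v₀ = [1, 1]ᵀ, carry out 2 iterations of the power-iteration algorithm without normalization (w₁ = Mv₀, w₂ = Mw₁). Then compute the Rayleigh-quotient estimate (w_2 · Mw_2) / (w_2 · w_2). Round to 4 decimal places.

λ ≈ 5.3731

w1 = Mv₀ = (5, 6)
w2 = Mw1 = (27, 32)
Mw2 = (145, 172)
w2·Mw2 = 27·145 + 32·172 = 9419; w2·w2 = 27·27 + 32·32 = 1753
λ ≈ 9419/1753 = 5.3731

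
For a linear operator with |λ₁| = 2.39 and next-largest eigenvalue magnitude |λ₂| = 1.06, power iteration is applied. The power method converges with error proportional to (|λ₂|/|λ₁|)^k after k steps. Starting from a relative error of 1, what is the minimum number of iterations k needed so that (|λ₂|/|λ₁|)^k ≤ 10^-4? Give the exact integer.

12

|λ₂/λ₁| = 1.06/2.39 = 0.44351
Need k ≥ ln(10^-4) / ln(0.44351) = -9.2103 / -0.8130 ≈ 11.328
Smallest integer k satisfying the bound: 12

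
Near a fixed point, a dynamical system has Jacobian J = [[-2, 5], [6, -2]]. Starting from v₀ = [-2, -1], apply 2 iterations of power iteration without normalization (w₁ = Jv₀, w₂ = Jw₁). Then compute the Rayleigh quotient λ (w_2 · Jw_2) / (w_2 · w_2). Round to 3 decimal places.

w1 = Jv₀ = ((-2)·(-2) + 5·(-1); 6·(-2) + (-2)·(-1)) = (-1, -10)
w2 = Jw1 = ((-2)·(-1) + 5·(-10); 6·(-1) + (-2)·(-10)) = (-48, 14)
Jw2 = (166, -316)
w2·Jw2 = (-48)·166 + 14·(-316) = -12392; w2·w2 = (-48)·(-48) + 14·14 = 2500
λ ≈ -12392/2500 = -4.957

-4.957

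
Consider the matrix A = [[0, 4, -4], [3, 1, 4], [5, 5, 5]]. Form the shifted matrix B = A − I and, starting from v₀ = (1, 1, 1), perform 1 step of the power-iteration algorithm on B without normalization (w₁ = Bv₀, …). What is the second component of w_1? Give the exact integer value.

B = A − I has rows (-1, 4, -4); (3, 0, 4); (5, 5, 4)
w1 = Bv₀ = (-1, 7, 14)
Requested component of w1: 7

7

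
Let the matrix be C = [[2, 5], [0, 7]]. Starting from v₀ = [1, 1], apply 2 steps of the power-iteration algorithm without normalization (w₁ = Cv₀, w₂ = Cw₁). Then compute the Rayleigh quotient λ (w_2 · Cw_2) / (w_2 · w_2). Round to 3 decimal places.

w1 = Cv₀ = (2·1 + 5·1; 0·1 + 7·1) = (7, 7)
w2 = Cw1 = (2·7 + 5·7; 0·7 + 7·7) = (49, 49)
Cw2 = (343, 343)
w2·Cw2 = 49·343 + 49·343 = 33614; w2·w2 = 49·49 + 49·49 = 4802
λ ≈ 33614/4802 = 7.000

7.000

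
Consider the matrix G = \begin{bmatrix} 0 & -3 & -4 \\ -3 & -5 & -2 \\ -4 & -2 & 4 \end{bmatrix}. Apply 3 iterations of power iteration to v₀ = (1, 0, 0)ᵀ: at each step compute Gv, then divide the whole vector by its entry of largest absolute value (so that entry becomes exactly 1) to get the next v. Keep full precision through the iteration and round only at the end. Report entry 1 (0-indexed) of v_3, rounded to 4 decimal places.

0.9140

Gv0 = (0.00000, -3.00000, -4.00000); divide by -4.00000 → v1 = (0.00000, 0.75000, 1.00000)
Gv1 = (-6.25000, -5.75000, 2.50000); divide by -6.25000 → v2 = (1.00000, 0.92000, -0.40000)
Gv2 = (-1.16000, -6.80000, -7.44000); divide by -7.44000 → v3 = (0.15591, 0.91398, 1.00000)
Requested entry of v3: -170/-186 = 0.9140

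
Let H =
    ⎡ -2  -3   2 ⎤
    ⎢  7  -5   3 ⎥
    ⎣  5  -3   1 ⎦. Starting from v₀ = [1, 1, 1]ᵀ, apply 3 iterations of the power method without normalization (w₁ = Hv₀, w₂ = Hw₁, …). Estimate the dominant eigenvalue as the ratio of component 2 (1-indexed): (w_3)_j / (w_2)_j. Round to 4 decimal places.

w1 = Hv₀ = ((-2)·1 + (-3)·1 + 2·1; 7·1 + (-5)·1 + 3·1; 5·1 + (-3)·1 + 1·1) = (-3, 5, 3)
w2 = Hw1 = ((-2)·(-3) + (-3)·5 + 2·3; 7·(-3) + (-5)·5 + 3·3; 5·(-3) + (-3)·5 + 1·3) = (-3, -37, -27)
w3 = Hw2 = (63, 83, 69)
Ratio at component: 83 / -37 = -2.2432

-2.2432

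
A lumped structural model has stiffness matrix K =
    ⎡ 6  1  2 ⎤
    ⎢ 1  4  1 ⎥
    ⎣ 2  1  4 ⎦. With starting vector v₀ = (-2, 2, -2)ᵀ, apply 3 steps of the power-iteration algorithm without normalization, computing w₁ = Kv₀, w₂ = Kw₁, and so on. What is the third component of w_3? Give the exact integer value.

-464

w1 = Kv₀ = (-14, 4, -10)
w2 = Kw1 = (-100, -8, -64)
w3 = Kw2 = (-736, -196, -464)
The requested component of w3 is -464.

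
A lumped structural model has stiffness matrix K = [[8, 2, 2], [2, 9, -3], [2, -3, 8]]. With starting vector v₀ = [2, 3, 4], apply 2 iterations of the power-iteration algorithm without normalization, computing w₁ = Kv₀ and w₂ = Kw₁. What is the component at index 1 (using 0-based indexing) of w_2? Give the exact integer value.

150

w1 = Kv₀ = (8·2 + 2·3 + 2·4; 2·2 + 9·3 + (-3)·4; 2·2 + (-3)·3 + 8·4) = (30, 19, 27)
w2 = Kw1 = (8·30 + 2·19 + 2·27; 2·30 + 9·19 + (-3)·27; 2·30 + (-3)·19 + 8·27) = (332, 150, 219)
The requested component of w2 is 150.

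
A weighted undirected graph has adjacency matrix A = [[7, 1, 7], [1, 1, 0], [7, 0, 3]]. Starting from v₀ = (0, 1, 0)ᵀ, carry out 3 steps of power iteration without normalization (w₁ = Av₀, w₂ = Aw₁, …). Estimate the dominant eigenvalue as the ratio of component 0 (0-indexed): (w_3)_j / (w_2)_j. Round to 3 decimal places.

13.375

w1 = Av₀ = (1, 1, 0)
w2 = Aw1 = (8, 2, 7)
w3 = Aw2 = (107, 10, 77)
Ratio at component: 107 / 8 = 13.375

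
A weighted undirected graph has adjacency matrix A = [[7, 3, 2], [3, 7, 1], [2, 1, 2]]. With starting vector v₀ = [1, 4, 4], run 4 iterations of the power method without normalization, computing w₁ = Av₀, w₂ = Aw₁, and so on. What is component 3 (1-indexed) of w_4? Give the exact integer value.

w1 = Av₀ = (7·1 + 3·4 + 2·4; 3·1 + 7·4 + 1·4; 2·1 + 1·4 + 2·4) = (27, 35, 14)
w2 = Aw1 = (7·27 + 3·35 + 2·14; 3·27 + 7·35 + 1·14; 2·27 + 1·35 + 2·14) = (322, 340, 117)
w3 = Aw2 = (3508, 3463, 1218)
w4 = Aw3 = (37381, 35983, 12915)
The requested component of w4 is 12915.

12915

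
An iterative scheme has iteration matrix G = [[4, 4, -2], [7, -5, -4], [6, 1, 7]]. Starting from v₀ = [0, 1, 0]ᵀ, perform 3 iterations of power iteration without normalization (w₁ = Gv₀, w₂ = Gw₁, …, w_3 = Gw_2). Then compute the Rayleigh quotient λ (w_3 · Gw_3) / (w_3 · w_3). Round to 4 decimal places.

w1 = Gv₀ = (4·0 + 4·1 + (-2)·0; 7·0 + (-5)·1 + (-4)·0; 6·0 + 1·1 + 7·0) = (4, -5, 1)
w2 = Gw1 = (4·4 + 4·(-5) + (-2)·1; 7·4 + (-5)·(-5) + (-4)·1; 6·4 + 1·(-5) + 7·1) = (-6, 49, 26)
w3 = Gw2 = (120, -391, 195)
Gw3 = (-1474, 2015, 1694)
w3·Gw3 = 120·(-1474) + (-391)·2015 + 195·1694 = -634415; w3·w3 = 120·120 + (-391)·(-391) + 195·195 = 205306
λ ≈ -634415/205306 = -3.0901

-3.0901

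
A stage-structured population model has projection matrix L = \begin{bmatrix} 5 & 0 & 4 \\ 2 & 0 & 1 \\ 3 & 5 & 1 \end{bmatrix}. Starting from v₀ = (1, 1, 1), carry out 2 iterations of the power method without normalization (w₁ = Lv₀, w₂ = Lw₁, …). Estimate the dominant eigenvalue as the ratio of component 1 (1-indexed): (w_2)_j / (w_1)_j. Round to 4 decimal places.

w1 = Lv₀ = (5·1 + 0·1 + 4·1; 2·1 + 0·1 + 1·1; 3·1 + 5·1 + 1·1) = (9, 3, 9)
w2 = Lw1 = (5·9 + 0·3 + 4·9; 2·9 + 0·3 + 1·9; 3·9 + 5·3 + 1·9) = (81, 27, 51)
Ratio at component: 81 / 9 = 9.0000

λ ≈ 9.0000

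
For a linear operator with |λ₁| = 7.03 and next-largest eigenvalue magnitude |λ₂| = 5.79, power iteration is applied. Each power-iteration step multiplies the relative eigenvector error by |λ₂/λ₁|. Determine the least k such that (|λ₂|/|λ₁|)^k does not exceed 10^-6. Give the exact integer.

|λ₂/λ₁| = 5.79/7.03 = 0.82361
Need k ≥ ln(10^-6) / ln(0.82361) = -13.8155 / -0.1941 ≈ 71.194
Smallest integer k satisfying the bound: 72

72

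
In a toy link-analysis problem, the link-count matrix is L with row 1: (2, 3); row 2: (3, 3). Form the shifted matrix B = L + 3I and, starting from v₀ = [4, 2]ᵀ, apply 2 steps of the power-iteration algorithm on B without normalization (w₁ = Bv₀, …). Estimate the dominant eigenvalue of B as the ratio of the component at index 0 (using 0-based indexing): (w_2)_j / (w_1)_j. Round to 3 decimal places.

B = L + 3I has rows (5, 3); (3, 6)
w1 = Bv₀ = (5·4 + 3·2; 3·4 + 6·2) = (26, 24)
w2 = Bw1 = (5·26 + 3·24; 3·26 + 6·24) = (202, 222)
Ratio: 202/26 = 7.769

7.769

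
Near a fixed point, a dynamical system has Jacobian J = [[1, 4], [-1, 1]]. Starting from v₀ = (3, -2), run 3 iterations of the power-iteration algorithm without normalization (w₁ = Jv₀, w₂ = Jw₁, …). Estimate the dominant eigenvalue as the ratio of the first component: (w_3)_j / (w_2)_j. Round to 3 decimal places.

w1 = Jv₀ = (1·3 + 4·(-2); (-1)·3 + 1·(-2)) = (-5, -5)
w2 = Jw1 = (1·(-5) + 4·(-5); (-1)·(-5) + 1·(-5)) = (-25, 0)
w3 = Jw2 = (-25, 25)
Ratio at component: -25 / -25 = 1.000

λ ≈ 1.000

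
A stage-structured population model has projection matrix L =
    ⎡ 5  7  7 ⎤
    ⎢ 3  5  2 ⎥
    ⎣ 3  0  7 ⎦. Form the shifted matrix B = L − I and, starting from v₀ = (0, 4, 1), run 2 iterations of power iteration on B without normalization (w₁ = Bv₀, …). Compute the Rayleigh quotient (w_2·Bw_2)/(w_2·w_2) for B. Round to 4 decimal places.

μ ≈ 11.3735

B = L − I has rows (4, 7, 7); (3, 4, 2); (3, 0, 6)
w1 = Bv₀ = (4·0 + 7·4 + 7·1; 3·0 + 4·4 + 2·1; 3·0 + 0·4 + 6·1) = (35, 18, 6)
w2 = Bw1 = (4·35 + 7·18 + 7·6; 3·35 + 4·18 + 2·6; 3·35 + 0·18 + 6·6) = (308, 189, 141)
Bw2 = (3542, 1962, 1770)
w2·Bw2 = 1711324; w2·w2 = 150466; μ ≈ 1711324/150466 = 11.3735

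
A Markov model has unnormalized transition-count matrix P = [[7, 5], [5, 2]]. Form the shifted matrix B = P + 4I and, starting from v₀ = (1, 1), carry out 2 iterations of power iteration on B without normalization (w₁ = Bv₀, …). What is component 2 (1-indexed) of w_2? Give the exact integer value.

B = P + 4I has rows (11, 5); (5, 6)
w1 = Bv₀ = (16, 11)
w2 = Bw1 = (231, 146)
Requested component of w2: 146

146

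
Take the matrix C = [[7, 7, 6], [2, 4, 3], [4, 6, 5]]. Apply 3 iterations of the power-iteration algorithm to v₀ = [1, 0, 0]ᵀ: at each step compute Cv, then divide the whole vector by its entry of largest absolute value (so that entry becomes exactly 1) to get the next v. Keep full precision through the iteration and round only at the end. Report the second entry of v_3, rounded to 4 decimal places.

0.4060

Cv0 = (7.00000, 2.00000, 4.00000); divide by 7.00000 → v1 = (1.00000, 0.28571, 0.57143)
Cv1 = (12.42857, 4.85714, 8.57143); divide by 12.42857 → v2 = (1.00000, 0.39080, 0.68966)
Cv2 = (13.87356, 5.63218, 9.79310); divide by 13.87356 → v3 = (1.00000, 0.40597, 0.70588)
Requested entry of v3: 490/1207 = 0.4060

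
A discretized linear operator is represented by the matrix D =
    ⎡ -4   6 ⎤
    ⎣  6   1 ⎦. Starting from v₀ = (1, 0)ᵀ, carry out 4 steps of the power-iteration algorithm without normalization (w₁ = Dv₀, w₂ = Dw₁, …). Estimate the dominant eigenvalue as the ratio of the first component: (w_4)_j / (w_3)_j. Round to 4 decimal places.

w1 = Dv₀ = ((-4)·1 + 6·0; 6·1 + 1·0) = (-4, 6)
w2 = Dw1 = ((-4)·(-4) + 6·6; 6·(-4) + 1·6) = (52, -18)
w3 = Dw2 = (-316, 294)
w4 = Dw3 = (3028, -1602)
Ratio at component: 3028 / -316 = -9.5823

-9.5823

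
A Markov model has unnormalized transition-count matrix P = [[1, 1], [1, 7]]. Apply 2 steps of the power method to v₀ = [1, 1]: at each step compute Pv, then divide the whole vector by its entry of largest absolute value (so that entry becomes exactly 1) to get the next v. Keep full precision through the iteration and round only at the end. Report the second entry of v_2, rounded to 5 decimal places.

1.00000

Pv0 = (2.000000, 8.000000); divide by 8.000000 → v1 = (0.250000, 1.000000)
Pv1 = (1.250000, 7.250000); divide by 7.250000 → v2 = (0.172414, 1.000000)
Requested entry of v2: 58/58 = 1.00000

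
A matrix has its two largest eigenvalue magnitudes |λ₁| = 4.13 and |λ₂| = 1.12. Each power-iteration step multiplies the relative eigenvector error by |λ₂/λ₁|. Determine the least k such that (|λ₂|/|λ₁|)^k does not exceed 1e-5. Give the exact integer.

9

|λ₂/λ₁| = 1.12/4.13 = 0.27119
Need k ≥ ln(1e-5) / ln(0.27119) = -11.5129 / -1.3049 ≈ 8.823
Smallest integer k satisfying the bound: 9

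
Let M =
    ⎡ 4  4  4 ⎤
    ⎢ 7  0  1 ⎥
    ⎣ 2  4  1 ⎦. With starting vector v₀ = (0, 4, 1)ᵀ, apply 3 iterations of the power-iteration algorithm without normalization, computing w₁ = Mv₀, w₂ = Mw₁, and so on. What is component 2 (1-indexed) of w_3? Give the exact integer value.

1125

w1 = Mv₀ = (4·0 + 4·4 + 4·1; 7·0 + 0·4 + 1·1; 2·0 + 4·4 + 1·1) = (20, 1, 17)
w2 = Mw1 = (4·20 + 4·1 + 4·17; 7·20 + 0·1 + 1·17; 2·20 + 4·1 + 1·17) = (152, 157, 61)
w3 = Mw2 = (1480, 1125, 993)
The requested component of w3 is 1125.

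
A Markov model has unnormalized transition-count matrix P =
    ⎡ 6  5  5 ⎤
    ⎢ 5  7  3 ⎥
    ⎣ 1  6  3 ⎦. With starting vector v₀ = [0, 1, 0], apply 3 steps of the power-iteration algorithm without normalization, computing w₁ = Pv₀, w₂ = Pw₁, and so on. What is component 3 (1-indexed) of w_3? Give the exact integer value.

842

w1 = Pv₀ = (6·0 + 5·1 + 5·0; 5·0 + 7·1 + 3·0; 1·0 + 6·1 + 3·0) = (5, 7, 6)
w2 = Pw1 = (6·5 + 5·7 + 5·6; 5·5 + 7·7 + 3·6; 1·5 + 6·7 + 3·6) = (95, 92, 65)
w3 = Pw2 = (1355, 1314, 842)
The requested component of w3 is 842.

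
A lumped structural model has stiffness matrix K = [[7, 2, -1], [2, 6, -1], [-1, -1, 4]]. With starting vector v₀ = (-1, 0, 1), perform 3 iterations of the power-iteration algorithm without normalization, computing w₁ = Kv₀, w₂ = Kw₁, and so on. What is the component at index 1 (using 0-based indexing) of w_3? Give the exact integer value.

w1 = Kv₀ = (7·(-1) + 2·0 + (-1)·1; 2·(-1) + 6·0 + (-1)·1; (-1)·(-1) + (-1)·0 + 4·1) = (-8, -3, 5)
w2 = Kw1 = (7·(-8) + 2·(-3) + (-1)·5; 2·(-8) + 6·(-3) + (-1)·5; (-1)·(-8) + (-1)·(-3) + 4·5) = (-67, -39, 31)
w3 = Kw2 = (-578, -399, 230)
The requested component of w3 is -399.

-399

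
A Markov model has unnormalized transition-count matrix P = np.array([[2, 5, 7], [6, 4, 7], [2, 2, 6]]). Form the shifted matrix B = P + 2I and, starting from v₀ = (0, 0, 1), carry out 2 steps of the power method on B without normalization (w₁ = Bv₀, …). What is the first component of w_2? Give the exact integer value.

B = P + 2I has rows (4, 5, 7); (6, 6, 7); (2, 2, 8)
w1 = Bv₀ = (4·0 + 5·0 + 7·1; 6·0 + 6·0 + 7·1; 2·0 + 2·0 + 8·1) = (7, 7, 8)
w2 = Bw1 = (4·7 + 5·7 + 7·8; 6·7 + 6·7 + 7·8; 2·7 + 2·7 + 8·8) = (119, 140, 92)
Requested component of w2: 119

119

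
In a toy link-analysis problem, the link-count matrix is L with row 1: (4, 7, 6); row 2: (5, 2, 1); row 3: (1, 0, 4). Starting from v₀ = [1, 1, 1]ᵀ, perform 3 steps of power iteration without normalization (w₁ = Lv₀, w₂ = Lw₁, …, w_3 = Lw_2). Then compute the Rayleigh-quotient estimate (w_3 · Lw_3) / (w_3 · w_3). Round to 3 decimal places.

λ ≈ 9.762

w1 = Lv₀ = (4·1 + 7·1 + 6·1; 5·1 + 2·1 + 1·1; 1·1 + 0·1 + 4·1) = (17, 8, 5)
w2 = Lw1 = (4·17 + 7·8 + 6·5; 5·17 + 2·8 + 1·5; 1·17 + 0·8 + 4·5) = (154, 106, 37)
w3 = Lw2 = (1580, 1019, 302)
Lw3 = (15265, 10240, 2788)
w3·Lw3 = 1580·15265 + 1019·10240 + 302·2788 = 35395236; w3·w3 = 1580·1580 + 1019·1019 + 302·302 = 3625965
λ ≈ 35395236/3625965 = 9.762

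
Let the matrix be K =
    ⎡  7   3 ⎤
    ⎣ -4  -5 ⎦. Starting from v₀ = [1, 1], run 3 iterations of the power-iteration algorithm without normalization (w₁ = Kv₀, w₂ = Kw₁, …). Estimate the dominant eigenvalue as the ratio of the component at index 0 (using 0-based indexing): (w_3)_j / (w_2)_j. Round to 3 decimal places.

w1 = Kv₀ = (7·1 + 3·1; (-4)·1 + (-5)·1) = (10, -9)
w2 = Kw1 = (7·10 + 3·(-9); (-4)·10 + (-5)·(-9)) = (43, 5)
w3 = Kw2 = (316, -197)
Ratio at component: 316 / 43 = 7.349

λ ≈ 7.349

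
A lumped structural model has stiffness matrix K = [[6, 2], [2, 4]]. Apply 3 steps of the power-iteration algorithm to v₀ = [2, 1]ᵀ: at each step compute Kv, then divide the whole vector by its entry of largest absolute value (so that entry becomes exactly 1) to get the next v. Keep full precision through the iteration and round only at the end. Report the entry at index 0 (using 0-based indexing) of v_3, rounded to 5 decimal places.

Kv0 = (14.000000, 8.000000); divide by 14.000000 → v1 = (1.000000, 0.571429)
Kv1 = (7.142857, 4.285714); divide by 7.142857 → v2 = (1.000000, 0.600000)
Kv2 = (7.200000, 4.400000); divide by 7.200000 → v3 = (1.000000, 0.611111)
Requested entry of v3: 720/720 = 1.00000

1.00000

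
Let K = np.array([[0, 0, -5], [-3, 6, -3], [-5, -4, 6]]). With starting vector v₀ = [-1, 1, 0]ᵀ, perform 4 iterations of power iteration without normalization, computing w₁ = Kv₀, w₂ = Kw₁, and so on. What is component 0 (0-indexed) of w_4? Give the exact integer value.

1795

w1 = Kv₀ = (0, 9, 1)
w2 = Kw1 = (-5, 51, -30)
w3 = Kw2 = (150, 411, -359)
w4 = Kw3 = (1795, 3093, -4548)
The requested component of w4 is 1795.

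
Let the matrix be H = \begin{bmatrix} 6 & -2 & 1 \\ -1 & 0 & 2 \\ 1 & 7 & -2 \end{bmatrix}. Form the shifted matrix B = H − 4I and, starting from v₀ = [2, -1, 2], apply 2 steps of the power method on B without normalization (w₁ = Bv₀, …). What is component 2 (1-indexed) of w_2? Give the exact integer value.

B = H − 4I has rows (2, -2, 1); (-1, -4, 2); (1, 7, -6)
w1 = Bv₀ = (8, 6, -17)
w2 = Bw1 = (-13, -66, 152)
Requested component of w2: -66

-66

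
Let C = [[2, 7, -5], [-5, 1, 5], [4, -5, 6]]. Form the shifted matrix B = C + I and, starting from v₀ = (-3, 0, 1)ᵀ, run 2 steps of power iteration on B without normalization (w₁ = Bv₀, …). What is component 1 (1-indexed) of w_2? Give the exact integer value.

B = C + I has rows (3, 7, -5); (-5, 2, 5); (4, -5, 7)
w1 = Bv₀ = (-14, 20, -5)
w2 = Bw1 = (123, 85, -191)
Requested component of w2: 123

123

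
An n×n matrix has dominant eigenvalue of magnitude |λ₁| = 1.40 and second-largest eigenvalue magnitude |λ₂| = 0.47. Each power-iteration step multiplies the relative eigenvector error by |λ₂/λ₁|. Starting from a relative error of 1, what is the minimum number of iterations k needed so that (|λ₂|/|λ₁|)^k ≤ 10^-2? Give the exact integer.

|λ₂/λ₁| = 0.47/1.40 = 0.33571
Need k ≥ ln(10^-2) / ln(0.33571) = -4.6052 / -1.0915 ≈ 4.219
Smallest integer k satisfying the bound: 5

5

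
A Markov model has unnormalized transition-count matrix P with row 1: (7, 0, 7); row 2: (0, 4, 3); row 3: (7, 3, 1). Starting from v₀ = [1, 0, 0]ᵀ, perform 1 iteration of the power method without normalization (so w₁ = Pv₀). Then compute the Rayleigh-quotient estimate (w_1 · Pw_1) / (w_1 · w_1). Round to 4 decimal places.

w1 = Pv₀ = (7, 0, 7)
Pw1 = (98, 21, 56)
w1·Pw1 = 7·98 + 0·21 + 7·56 = 1078; w1·w1 = 7·7 + 0·0 + 7·7 = 98
λ ≈ 1078/98 = 11.0000

11.0000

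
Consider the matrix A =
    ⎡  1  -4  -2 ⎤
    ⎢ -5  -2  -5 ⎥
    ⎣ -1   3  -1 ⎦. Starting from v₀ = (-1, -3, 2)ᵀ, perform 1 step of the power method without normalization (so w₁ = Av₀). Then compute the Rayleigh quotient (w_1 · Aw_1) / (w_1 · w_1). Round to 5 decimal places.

w1 = Av₀ = (1·(-1) + (-4)·(-3) + (-2)·2; (-5)·(-1) + (-2)·(-3) + (-5)·2; (-1)·(-1) + 3·(-3) + (-1)·2) = (7, 1, -10)
Aw1 = (23, 13, 6)
w1·Aw1 = 7·23 + 1·13 + (-10)·6 = 114; w1·w1 = 7·7 + 1·1 + (-10)·(-10) = 150
λ ≈ 114/150 = 0.76000

0.76000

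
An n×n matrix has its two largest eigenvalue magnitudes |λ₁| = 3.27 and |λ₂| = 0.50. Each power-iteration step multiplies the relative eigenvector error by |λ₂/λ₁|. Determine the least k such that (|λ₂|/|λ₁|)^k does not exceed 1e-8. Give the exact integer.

10

|λ₂/λ₁| = 0.50/3.27 = 0.15291
Need k ≥ ln(1e-8) / ln(0.15291) = -18.4207 / -1.8779 ≈ 9.809
Smallest integer k satisfying the bound: 10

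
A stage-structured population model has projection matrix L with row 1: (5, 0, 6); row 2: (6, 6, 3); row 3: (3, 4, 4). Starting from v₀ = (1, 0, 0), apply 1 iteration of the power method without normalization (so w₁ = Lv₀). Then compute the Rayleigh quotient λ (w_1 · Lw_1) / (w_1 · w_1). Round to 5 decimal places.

w1 = Lv₀ = (5·1 + 0·0 + 6·0; 6·1 + 6·0 + 3·0; 3·1 + 4·0 + 4·0) = (5, 6, 3)
Lw1 = (43, 75, 51)
w1·Lw1 = 5·43 + 6·75 + 3·51 = 818; w1·w1 = 5·5 + 6·6 + 3·3 = 70
λ ≈ 818/70 = 11.68571

λ ≈ 11.68571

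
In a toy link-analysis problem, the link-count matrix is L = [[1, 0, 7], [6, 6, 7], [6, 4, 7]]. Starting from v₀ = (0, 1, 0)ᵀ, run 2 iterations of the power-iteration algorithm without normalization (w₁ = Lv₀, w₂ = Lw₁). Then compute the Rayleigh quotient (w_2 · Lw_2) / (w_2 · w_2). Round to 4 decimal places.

w1 = Lv₀ = (0, 6, 4)
w2 = Lw1 = (28, 64, 52)
Lw2 = (392, 916, 788)
w2·Lw2 = 28·392 + 64·916 + 52·788 = 110576; w2·w2 = 28·28 + 64·64 + 52·52 = 7584
λ ≈ 110576/7584 = 14.5802

14.5802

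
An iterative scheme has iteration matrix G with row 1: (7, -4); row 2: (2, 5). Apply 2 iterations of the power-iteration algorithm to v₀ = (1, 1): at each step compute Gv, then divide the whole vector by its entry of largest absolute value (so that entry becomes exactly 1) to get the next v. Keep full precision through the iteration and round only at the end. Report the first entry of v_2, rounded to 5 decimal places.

Gv0 = (3.000000, 7.000000); divide by 7.000000 → v1 = (0.428571, 1.000000)
Gv1 = (-1.000000, 5.857143); divide by 5.857143 → v2 = (-0.170732, 1.000000)
Requested entry of v2: -7/41 = -0.17073

-0.17073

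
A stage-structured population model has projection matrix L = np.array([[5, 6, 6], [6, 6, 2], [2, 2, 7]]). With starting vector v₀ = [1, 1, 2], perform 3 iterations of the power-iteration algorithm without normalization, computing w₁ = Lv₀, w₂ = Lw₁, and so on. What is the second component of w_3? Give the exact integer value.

3942

w1 = Lv₀ = (5·1 + 6·1 + 6·2; 6·1 + 6·1 + 2·2; 2·1 + 2·1 + 7·2) = (23, 16, 18)
w2 = Lw1 = (5·23 + 6·16 + 6·18; 6·23 + 6·16 + 2·18; 2·23 + 2·16 + 7·18) = (319, 270, 204)
w3 = Lw2 = (4439, 3942, 2606)
The requested component of w3 is 3942.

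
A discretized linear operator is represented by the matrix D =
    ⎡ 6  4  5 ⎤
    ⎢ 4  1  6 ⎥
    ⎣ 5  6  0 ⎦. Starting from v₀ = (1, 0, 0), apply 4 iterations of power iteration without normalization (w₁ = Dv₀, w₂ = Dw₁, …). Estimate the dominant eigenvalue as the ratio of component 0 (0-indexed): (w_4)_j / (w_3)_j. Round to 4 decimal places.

12.6649

w1 = Dv₀ = (6·1 + 4·0 + 5·0; 4·1 + 1·0 + 6·0; 5·1 + 6·0 + 0·0) = (6, 4, 5)
w2 = Dw1 = (6·6 + 4·4 + 5·5; 4·6 + 1·4 + 6·5; 5·6 + 6·4 + 0·5) = (77, 58, 54)
w3 = Dw2 = (964, 690, 733)
w4 = Dw3 = (12209, 8944, 8960)
Ratio at component: 12209 / 964 = 12.6649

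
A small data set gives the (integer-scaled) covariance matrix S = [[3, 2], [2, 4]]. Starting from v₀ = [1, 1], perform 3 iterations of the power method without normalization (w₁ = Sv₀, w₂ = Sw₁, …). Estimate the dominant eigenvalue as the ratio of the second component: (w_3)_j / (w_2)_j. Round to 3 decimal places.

w1 = Sv₀ = (3·1 + 2·1; 2·1 + 4·1) = (5, 6)
w2 = Sw1 = (3·5 + 2·6; 2·5 + 4·6) = (27, 34)
w3 = Sw2 = (149, 190)
Ratio at component: 190 / 34 = 5.588

λ ≈ 5.588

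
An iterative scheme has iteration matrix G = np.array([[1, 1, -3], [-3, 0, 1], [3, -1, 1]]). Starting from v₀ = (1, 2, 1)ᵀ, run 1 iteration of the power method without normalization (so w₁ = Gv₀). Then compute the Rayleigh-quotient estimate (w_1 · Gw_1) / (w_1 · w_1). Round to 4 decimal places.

w1 = Gv₀ = (0, -2, 2)
Gw1 = (-8, 2, 4)
w1·Gw1 = 0·(-8) + (-2)·2 + 2·4 = 4; w1·w1 = 0·0 + (-2)·(-2) + 2·2 = 8
λ ≈ 4/8 = 0.5000

λ ≈ 0.5000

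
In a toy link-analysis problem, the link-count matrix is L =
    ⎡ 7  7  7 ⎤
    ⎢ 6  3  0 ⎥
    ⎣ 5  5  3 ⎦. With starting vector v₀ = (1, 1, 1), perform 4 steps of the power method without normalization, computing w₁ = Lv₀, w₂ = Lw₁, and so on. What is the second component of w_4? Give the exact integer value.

33801

w1 = Lv₀ = (21, 9, 13)
w2 = Lw1 = (301, 153, 189)
w3 = Lw2 = (4501, 2265, 2837)
w4 = Lw3 = (67221, 33801, 42341)
The requested component of w4 is 33801.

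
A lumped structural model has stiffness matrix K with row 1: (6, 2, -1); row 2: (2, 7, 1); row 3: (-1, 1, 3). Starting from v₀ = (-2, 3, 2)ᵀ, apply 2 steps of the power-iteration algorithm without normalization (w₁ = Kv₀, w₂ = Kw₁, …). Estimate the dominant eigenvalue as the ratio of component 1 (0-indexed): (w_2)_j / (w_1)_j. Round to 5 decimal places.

6.73684

w1 = Kv₀ = (6·(-2) + 2·3 + (-1)·2; 2·(-2) + 7·3 + 1·2; (-1)·(-2) + 1·3 + 3·2) = (-8, 19, 11)
w2 = Kw1 = (6·(-8) + 2·19 + (-1)·11; 2·(-8) + 7·19 + 1·11; (-1)·(-8) + 1·19 + 3·11) = (-21, 128, 60)
Ratio at component: 128 / 19 = 6.73684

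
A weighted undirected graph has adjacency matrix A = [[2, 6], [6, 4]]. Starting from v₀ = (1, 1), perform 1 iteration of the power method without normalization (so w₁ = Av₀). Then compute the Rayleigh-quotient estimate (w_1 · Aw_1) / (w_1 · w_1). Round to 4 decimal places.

w1 = Av₀ = (8, 10)
Aw1 = (76, 88)
w1·Aw1 = 8·76 + 10·88 = 1488; w1·w1 = 8·8 + 10·10 = 164
λ ≈ 1488/164 = 9.0732

9.0732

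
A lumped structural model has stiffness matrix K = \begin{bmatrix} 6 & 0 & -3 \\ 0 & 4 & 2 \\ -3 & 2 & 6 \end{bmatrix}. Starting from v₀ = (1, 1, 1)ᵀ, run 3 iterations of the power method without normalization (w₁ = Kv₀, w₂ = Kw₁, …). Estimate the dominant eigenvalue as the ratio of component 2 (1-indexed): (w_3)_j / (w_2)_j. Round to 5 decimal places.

λ ≈ 5.94118

w1 = Kv₀ = (3, 6, 5)
w2 = Kw1 = (3, 34, 33)
w3 = Kw2 = (-81, 202, 257)
Ratio at component: 202 / 34 = 5.94118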